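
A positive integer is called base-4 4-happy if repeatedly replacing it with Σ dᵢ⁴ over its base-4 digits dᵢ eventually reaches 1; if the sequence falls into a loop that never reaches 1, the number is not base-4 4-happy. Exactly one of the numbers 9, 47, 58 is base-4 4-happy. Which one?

9

9: 9 → 17 → 2 → 16 → 1  — reaches 1 (base-4 4-happy)
47: 47 → 178 → 113 → 83 → 83  — repeats 83 (not base-4 4-happy)
58: 58 → 113 → 83 → 83  — repeats 83 (not base-4 4-happy)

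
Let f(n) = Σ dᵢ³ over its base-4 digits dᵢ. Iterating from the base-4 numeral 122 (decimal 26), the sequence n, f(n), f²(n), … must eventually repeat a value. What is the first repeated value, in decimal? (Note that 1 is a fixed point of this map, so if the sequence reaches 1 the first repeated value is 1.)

26 = (1,2,2)_4 → 1³ + 2³ + 2³ = 17
17 = (1,0,1)_4 → 1³ + 0³ + 1³ = 2
2 = (2)_4 → 2³ = 8
8 = (2,0)_4 → 2³ + 0³ = 8  — 8 already appeared earlier.

8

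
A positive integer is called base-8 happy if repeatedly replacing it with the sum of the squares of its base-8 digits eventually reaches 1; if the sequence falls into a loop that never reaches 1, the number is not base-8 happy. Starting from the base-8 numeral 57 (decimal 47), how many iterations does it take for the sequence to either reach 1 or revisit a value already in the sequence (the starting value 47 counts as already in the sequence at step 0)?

47 = (5,7)_8 → 5² + 7² = 74
74 = (1,1,2)_8 → 1² + 1² + 2² = 6
6 = (6)_8 → 6² = 36
36 = (4,4)_8 → 4² + 4² = 32
32 = (4,0)_8 → 4² + 0² = 16
16 = (2,0)_8 → 2² + 0² = 4
4 = (4)_8 → 4² = 16  — 16 repeats.
That took 7 steps.

7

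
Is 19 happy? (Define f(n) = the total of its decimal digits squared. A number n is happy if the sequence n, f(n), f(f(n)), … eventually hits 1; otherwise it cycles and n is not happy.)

happy

19 → 1² + 9² = 1 + 81 = 82
82 → 8² + 2² = 64 + 4 = 68
68 → 6² + 8² = 36 + 64 = 100
100 → 1² + 0² + 0² = 1 + 0 + 0 = 1  — reached 1.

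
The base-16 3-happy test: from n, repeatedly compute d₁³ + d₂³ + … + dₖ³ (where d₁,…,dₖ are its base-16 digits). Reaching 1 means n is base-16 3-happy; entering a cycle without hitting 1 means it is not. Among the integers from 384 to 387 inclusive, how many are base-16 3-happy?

384: 384 → 513 → 9 → 729 → 2934 → 1890 → 567 → 378 → 1344 → 189 → 3528 → 4437 → 252 → 5103 → 6147 → 540 → 1737 → 2673 → 1344  (repeats 1344)
385: 385 → 514 → 16 → 1  (reaches 1)
386: 386 → 521 → 737 → 2753 → 2729 → 2729  (repeats 2729)
387: 387 → 540 → 1737 → 2673 → 1344 → 189 → 3528 → 4437 → 252 → 5103 → 6147 → 540  (repeats 540)
base-16 3-happy: 385

1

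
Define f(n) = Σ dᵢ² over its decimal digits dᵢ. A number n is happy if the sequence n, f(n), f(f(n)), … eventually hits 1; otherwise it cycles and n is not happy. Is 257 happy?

257 → 2² + 5² + 7² = 78
78 → 7² + 8² = 113
113 → 1² + 1² + 3² = 11
11 → 1² + 1² = 2
2 → 2² = 4
4 → 4² = 16
16 → 1² + 6² = 37
37 → 3² + 7² = 58
58 → 5² + 8² = 89
89 → 8² + 9² = 145
145 → 1² + 4² + 5² = 42
42 → 4² + 2² = 20
20 → 2² + 0² = 4  — 4 already seen; the sequence cycles without reaching 1.

not happy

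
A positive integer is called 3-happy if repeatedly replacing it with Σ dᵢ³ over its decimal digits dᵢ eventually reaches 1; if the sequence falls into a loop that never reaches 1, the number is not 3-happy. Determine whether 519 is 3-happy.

not 3-happy

519 → 5³ + 1³ + 9³ = 125 + 1 + 729 = 855
855 → 8³ + 5³ + 5³ = 512 + 125 + 125 = 762
762 → 7³ + 6³ + 2³ = 343 + 216 + 8 = 567
567 → 5³ + 6³ + 7³ = 125 + 216 + 343 = 684
684 → 6³ + 8³ + 4³ = 216 + 512 + 64 = 792
792 → 7³ + 9³ + 2³ = 343 + 729 + 8 = 1080
1080 → 1³ + 0³ + 8³ + 0³ = 1 + 0 + 512 + 0 = 513
513 → 5³ + 1³ + 3³ = 125 + 1 + 27 = 153
153 → 1³ + 5³ + 3³ = 1 + 125 + 27 = 153  — 153 already seen; the sequence cycles without reaching 1.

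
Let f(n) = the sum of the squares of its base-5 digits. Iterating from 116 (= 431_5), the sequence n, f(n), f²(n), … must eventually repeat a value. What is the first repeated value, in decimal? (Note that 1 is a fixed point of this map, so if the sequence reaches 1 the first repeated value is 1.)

4

116 = (4,3,1)_5 → 4² + 3² + 1² = 26
26 = (1,0,1)_5 → 1² + 0² + 1² = 2
2 = (2)_5 → 2² = 4
4 = (4)_5 → 4² = 16
16 = (3,1)_5 → 3² + 1² = 10
10 = (2,0)_5 → 2² + 0² = 4  — 4 already appeared earlier.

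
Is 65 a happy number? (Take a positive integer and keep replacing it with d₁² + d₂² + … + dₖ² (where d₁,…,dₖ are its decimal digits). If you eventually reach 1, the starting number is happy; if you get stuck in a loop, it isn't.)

not happy

65 → 6² + 5² = 61
61 → 6² + 1² = 37
37 → 3² + 7² = 58
58 → 5² + 8² = 89
89 → 8² + 9² = 145
145 → 1² + 4² + 5² = 42
42 → 4² + 2² = 20
20 → 2² + 0² = 4
4 → 4² = 16
16 → 1² + 6² = 37  — 37 already seen; the sequence cycles without reaching 1.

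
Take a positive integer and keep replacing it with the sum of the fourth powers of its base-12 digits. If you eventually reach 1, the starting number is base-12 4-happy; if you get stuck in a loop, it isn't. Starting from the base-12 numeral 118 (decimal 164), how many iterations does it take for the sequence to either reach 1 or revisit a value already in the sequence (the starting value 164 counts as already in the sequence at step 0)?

164 = (1,1,8)_12 → 4098
4098 = (2,4,5,6)_12 → 2193
2193 = (1,3,2,9)_12 → 6659
6659 = (3,10,2,11)_12 → 24738
24738 = (1,2,3,9,6)_12 → 7955
7955 = (4,7,2,11)_12 → 17314
17314 = (10,0,2,10)_12 → 20016
20016 = (11,7,0,0)_12 → 17042
17042 = (9,10,4,2)_12 → 16833
16833 = (9,8,10,9)_12 → 27218
27218 = (1,3,9,0,2)_12 → 6659  — 6659 repeats.
That took 11 steps.

11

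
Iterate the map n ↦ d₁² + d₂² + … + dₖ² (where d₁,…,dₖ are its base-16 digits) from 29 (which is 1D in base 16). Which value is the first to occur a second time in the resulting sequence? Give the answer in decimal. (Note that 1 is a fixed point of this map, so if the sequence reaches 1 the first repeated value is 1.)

29 = (1,13)_16 → 170
170 = (10,10)_16 → 200
200 = (12,8)_16 → 208
208 = (13,0)_16 → 169
169 = (10,9)_16 → 181
181 = (11,5)_16 → 146
146 = (9,2)_16 → 85
85 = (5,5)_16 → 50
50 = (3,2)_16 → 13
13 = (13)_16 → 169  — 169 already appeared earlier.

169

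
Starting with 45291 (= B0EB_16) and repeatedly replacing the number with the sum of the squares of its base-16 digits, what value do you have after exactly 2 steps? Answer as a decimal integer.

45291 = (11,0,14,11)_16 → 11² + 0² + 14² + 11² = 438
438 = (1,11,6)_16 → 1² + 11² + 6² = 158

158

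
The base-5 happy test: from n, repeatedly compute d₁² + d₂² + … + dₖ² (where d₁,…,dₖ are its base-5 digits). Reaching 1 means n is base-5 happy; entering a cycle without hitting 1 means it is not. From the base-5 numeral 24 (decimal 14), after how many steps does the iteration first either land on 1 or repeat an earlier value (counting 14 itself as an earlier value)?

5

14 = (2,4)_5 → 20
20 = (4,0)_5 → 16
16 = (3,1)_5 → 10
10 = (2,0)_5 → 4
4 = (4)_5 → 16  — 16 repeats.
That took 5 steps.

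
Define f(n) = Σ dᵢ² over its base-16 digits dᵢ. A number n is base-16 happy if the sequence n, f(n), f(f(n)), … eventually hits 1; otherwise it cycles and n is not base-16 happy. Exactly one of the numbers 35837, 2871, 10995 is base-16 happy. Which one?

35837: 35837 → 579 → 29 → 170 → 200 → 208 → 169 → 181 → 146 → 85 → 50 → 13 → 169  — repeats 169 (not base-16 happy)
2871: 2871 → 179 → 130 → 68 → 32 → 4 → 16 → 1  — reaches 1 (base-16 happy)
10995: 10995 → 338 → 30 → 197 → 169 → 181 → 146 → 85 → 50 → 13 → 169  — repeats 169 (not base-16 happy)

2871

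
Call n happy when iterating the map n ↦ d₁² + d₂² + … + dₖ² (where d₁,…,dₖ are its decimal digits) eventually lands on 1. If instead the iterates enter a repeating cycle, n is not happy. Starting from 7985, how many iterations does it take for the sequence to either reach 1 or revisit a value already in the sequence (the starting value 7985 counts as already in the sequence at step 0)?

4

7985 → 7² + 9² + 8² + 5² = 49 + 81 + 64 + 25 = 219
219 → 2² + 1² + 9² = 4 + 1 + 81 = 86
86 → 8² + 6² = 64 + 36 = 100
100 → 1² + 0² + 0² = 1 + 0 + 0 = 1  — reached 1.
That took 4 steps.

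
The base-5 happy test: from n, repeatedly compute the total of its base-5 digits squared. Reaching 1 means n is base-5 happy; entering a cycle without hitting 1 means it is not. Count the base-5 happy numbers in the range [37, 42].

37: 37 → 9 → 17 → 13 → 13  (repeats 13)
38: 38 → 14 → 20 → 16 → 10 → 4 → 16  (repeats 16)
39: 39 → 21 → 17 → 13 → 13  (repeats 13)
40: 40 → 10 → 4 → 16 → 10  (repeats 10)
41: 41 → 11 → 5 → 1  (reaches 1)
42: 42 → 14 → 20 → 16 → 10 → 4 → 16  (repeats 16)
base-5 happy: 41

1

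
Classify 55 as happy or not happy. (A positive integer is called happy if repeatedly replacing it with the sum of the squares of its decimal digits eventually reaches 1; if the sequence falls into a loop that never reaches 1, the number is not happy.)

55 → 5² + 5² = 50
50 → 5² + 0² = 25
25 → 2² + 5² = 29
29 → 2² + 9² = 85
85 → 8² + 5² = 89
89 → 8² + 9² = 145
145 → 1² + 4² + 5² = 42
42 → 4² + 2² = 20
20 → 2² + 0² = 4
4 → 4² = 16
16 → 1² + 6² = 37
37 → 3² + 7² = 58
58 → 5² + 8² = 89  — 89 already seen; the sequence cycles without reaching 1.

not happy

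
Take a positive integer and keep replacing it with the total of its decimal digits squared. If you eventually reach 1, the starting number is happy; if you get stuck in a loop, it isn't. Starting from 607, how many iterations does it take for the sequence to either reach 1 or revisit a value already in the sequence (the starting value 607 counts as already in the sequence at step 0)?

10

607 → 6² + 0² + 7² = 36 + 0 + 49 = 85
85 → 8² + 5² = 64 + 25 = 89
89 → 8² + 9² = 64 + 81 = 145
145 → 1² + 4² + 5² = 1 + 16 + 25 = 42
42 → 4² + 2² = 16 + 4 = 20
20 → 2² + 0² = 4 + 0 = 4
4 → 4² = 16
16 → 1² + 6² = 1 + 36 = 37
37 → 3² + 7² = 9 + 49 = 58
58 → 5² + 8² = 25 + 64 = 89  — 89 repeats.
That took 10 steps.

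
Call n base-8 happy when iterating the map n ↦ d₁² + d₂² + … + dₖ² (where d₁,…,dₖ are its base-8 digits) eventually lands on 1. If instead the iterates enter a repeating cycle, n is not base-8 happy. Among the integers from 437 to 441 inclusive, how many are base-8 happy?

437: 437 → 97 → 18 → 8 → 1  — base-8 happy
438: 438 → 108 → 42 → 29 → 34 → 20 → 20  — not base-8 happy
439: 439 → 121 → 51 → 45 → 50 → 40 → 25 → 10 → 5 → 25  — not base-8 happy
440: 440 → 85 → 30 → 45 → 50 → 40 → 25 → 10 → 5 → 25  — not base-8 happy
441: 441 → 86 → 41 → 26 → 13 → 26  — not base-8 happy
base-8 happy: 437

1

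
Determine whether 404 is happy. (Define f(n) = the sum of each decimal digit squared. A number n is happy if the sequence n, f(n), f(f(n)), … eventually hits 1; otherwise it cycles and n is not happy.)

happy

404 → 4² + 0² + 4² = 32
32 → 3² + 2² = 13
13 → 1² + 3² = 10
10 → 1² + 0² = 1  — reached 1.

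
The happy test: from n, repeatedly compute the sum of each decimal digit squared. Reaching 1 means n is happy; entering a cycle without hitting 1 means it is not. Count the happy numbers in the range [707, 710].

1

707: 707 → 98 → 145 → 42 → 20 → 4 → 16 → 37 → 58 → 89 → 145  (repeats 145)
708: 708 → 113 → 11 → 2 → 4 → 16 → 37 → 58 → 89 → 145 → 42 → 20 → 4  (repeats 4)
709: 709 → 130 → 10 → 1  (reaches 1)
710: 710 → 50 → 25 → 29 → 85 → 89 → 145 → 42 → 20 → 4 → 16 → 37 → 58 → 89  (repeats 89)
happy: 709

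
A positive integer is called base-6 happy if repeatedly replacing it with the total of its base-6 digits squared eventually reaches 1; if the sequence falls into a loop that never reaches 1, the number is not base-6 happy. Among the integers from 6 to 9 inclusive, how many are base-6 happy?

1

6: 6 → 1  — base-6 happy
7: 7 → 2 → 4 → 16 → 20 → 13 → 5 → 25 → 17 → 29 → 41 → 26 → 20  — not base-6 happy
8: 8 → 5 → 25 → 17 → 29 → 41 → 26 → 20 → 13 → 5  — not base-6 happy
9: 9 → 10 → 17 → 29 → 41 → 26 → 20 → 13 → 5 → 25 → 17  — not base-6 happy
base-6 happy: 6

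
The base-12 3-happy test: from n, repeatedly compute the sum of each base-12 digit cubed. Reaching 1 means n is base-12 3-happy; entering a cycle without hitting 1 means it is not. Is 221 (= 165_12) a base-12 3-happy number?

221 = (1,6,5)_12 → 342
342 = (2,4,6)_12 → 288
288 = (2,0,0)_12 → 8
8 = (8)_12 → 512
512 = (3,6,8)_12 → 755
755 = (5,2,11)_12 → 1464
1464 = (10,2,0)_12 → 1008
1008 = (7,0,0)_12 → 343
343 = (2,4,7)_12 → 415
415 = (2,10,7)_12 → 1351
1351 = (9,4,7)_12 → 1136
1136 = (7,10,8)_12 → 1855
1855 = (1,0,10,7)_12 → 1344
1344 = (9,4,0)_12 → 793
793 = (5,6,1)_12 → 342  — 342 already seen; the sequence cycles without reaching 1.

not base-12 3-happy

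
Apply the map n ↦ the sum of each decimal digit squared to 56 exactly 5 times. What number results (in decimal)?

56 → 5² + 6² = 61
61 → 6² + 1² = 37
37 → 3² + 7² = 58
58 → 5² + 8² = 89
89 → 8² + 9² = 145

145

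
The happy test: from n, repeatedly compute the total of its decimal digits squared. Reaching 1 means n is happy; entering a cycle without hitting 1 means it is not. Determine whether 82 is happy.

happy

82 → 8² + 2² = 68
68 → 6² + 8² = 100
100 → 1² + 0² + 0² = 1  — reached 1.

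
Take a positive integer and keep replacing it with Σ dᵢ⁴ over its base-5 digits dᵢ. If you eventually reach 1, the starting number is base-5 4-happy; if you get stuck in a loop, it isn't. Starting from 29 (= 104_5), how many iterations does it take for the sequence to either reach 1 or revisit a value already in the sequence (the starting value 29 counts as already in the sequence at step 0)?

10

29 = (1,0,4)_5 → 1⁴ + 0⁴ + 4⁴ = 257
257 = (2,0,1,2)_5 → 2⁴ + 0⁴ + 1⁴ + 2⁴ = 33
33 = (1,1,3)_5 → 1⁴ + 1⁴ + 3⁴ = 83
83 = (3,1,3)_5 → 3⁴ + 1⁴ + 3⁴ = 163
163 = (1,1,2,3)_5 → 1⁴ + 1⁴ + 2⁴ + 3⁴ = 99
99 = (3,4,4)_5 → 3⁴ + 4⁴ + 4⁴ = 593
593 = (4,3,3,3)_5 → 4⁴ + 3⁴ + 3⁴ + 3⁴ = 499
499 = (3,4,4,4)_5 → 3⁴ + 4⁴ + 4⁴ + 4⁴ = 849
849 = (1,1,3,4,4)_5 → 1⁴ + 1⁴ + 3⁴ + 4⁴ + 4⁴ = 595
595 = (4,3,4,0)_5 → 4⁴ + 3⁴ + 4⁴ + 0⁴ = 593  — 593 repeats.
That took 10 steps.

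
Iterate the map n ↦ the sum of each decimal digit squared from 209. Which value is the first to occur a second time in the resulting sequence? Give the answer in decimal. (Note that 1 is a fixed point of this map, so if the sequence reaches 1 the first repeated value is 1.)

89

209 → 2² + 0² + 9² = 85
85 → 8² + 5² = 89
89 → 8² + 9² = 145
145 → 1² + 4² + 5² = 42
42 → 4² + 2² = 20
20 → 2² + 0² = 4
4 → 4² = 16
16 → 1² + 6² = 37
37 → 3² + 7² = 58
58 → 5² + 8² = 89  — 89 already appeared earlier.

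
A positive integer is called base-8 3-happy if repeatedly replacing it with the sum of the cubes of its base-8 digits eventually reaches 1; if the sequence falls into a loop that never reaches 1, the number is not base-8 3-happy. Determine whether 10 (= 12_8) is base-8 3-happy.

10 = (1,2)_8 → 9
9 = (1,1)_8 → 2
2 = (2)_8 → 8
8 = (1,0)_8 → 1  — reached 1.

base-8 3-happy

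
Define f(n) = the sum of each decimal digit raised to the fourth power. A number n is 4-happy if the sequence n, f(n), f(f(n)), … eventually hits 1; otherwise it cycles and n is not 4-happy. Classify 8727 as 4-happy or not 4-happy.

not 4-happy

8727 → 8⁴ + 7⁴ + 2⁴ + 7⁴ = 4096 + 2401 + 16 + 2401 = 8914
8914 → 8⁴ + 9⁴ + 1⁴ + 4⁴ = 4096 + 6561 + 1 + 256 = 10914
10914 → 1⁴ + 0⁴ + 9⁴ + 1⁴ + 4⁴ = 1 + 0 + 6561 + 1 + 256 = 6819
6819 → 6⁴ + 8⁴ + 1⁴ + 9⁴ = 1296 + 4096 + 1 + 6561 = 11954
11954 → 1⁴ + 1⁴ + 9⁴ + 5⁴ + 4⁴ = 1 + 1 + 6561 + 625 + 256 = 7444
7444 → 7⁴ + 4⁴ + 4⁴ + 4⁴ = 2401 + 256 + 256 + 256 = 3169
3169 → 3⁴ + 1⁴ + 6⁴ + 9⁴ = 81 + 1 + 1296 + 6561 = 7939
7939 → 7⁴ + 9⁴ + 3⁴ + 9⁴ = 2401 + 6561 + 81 + 6561 = 15604
15604 → 1⁴ + 5⁴ + 6⁴ + 0⁴ + 4⁴ = 1 + 625 + 1296 + 0 + 256 = 2178
2178 → 2⁴ + 1⁴ + 7⁴ + 8⁴ = 16 + 1 + 2401 + 4096 = 6514
6514 → 6⁴ + 5⁴ + 1⁴ + 4⁴ = 1296 + 625 + 1 + 256 = 2178  — 2178 already seen; the sequence cycles without reaching 1.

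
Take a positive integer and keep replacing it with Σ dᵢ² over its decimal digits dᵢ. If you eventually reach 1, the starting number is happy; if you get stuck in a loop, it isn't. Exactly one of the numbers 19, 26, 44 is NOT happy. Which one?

26

19: 19 → 82 → 68 → 100 → 1  — reaches 1 (happy)
26: 26 → 40 → 16 → 37 → 58 → 89 → 145 → 42 → 20 → 4 → 16  — repeats 16 (not happy)
44: 44 → 32 → 13 → 10 → 1  — reaches 1 (happy)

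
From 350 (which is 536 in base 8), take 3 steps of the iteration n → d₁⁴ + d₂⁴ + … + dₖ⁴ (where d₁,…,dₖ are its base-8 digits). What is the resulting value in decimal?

350 = (5,3,6)_8 → 5⁴ + 3⁴ + 6⁴ = 2002
2002 = (3,7,2,2)_8 → 3⁴ + 7⁴ + 2⁴ + 2⁴ = 2514
2514 = (4,7,2,2)_8 → 4⁴ + 7⁴ + 2⁴ + 2⁴ = 2689

2689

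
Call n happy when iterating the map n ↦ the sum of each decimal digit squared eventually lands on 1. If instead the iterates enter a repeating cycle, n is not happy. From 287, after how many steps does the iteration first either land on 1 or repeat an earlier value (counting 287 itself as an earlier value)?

287 → 2² + 8² + 7² = 4 + 64 + 49 = 117
117 → 1² + 1² + 7² = 1 + 1 + 49 = 51
51 → 5² + 1² = 25 + 1 = 26
26 → 2² + 6² = 4 + 36 = 40
40 → 4² + 0² = 16 + 0 = 16
16 → 1² + 6² = 1 + 36 = 37
37 → 3² + 7² = 9 + 49 = 58
58 → 5² + 8² = 25 + 64 = 89
89 → 8² + 9² = 64 + 81 = 145
145 → 1² + 4² + 5² = 1 + 16 + 25 = 42
42 → 4² + 2² = 16 + 4 = 20
20 → 2² + 0² = 4 + 0 = 4
4 → 4² = 16  — 16 repeats.
That took 13 steps.

13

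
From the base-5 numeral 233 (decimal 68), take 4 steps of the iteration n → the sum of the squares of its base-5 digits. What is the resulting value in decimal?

10

68 = (2,3,3)_5 → 22
22 = (4,2)_5 → 20
20 = (4,0)_5 → 16
16 = (3,1)_5 → 10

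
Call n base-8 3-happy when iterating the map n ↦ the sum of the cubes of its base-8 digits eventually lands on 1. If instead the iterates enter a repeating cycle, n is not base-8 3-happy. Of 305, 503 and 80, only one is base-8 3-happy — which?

80

305: 305 → 281 → 92 → 92  — repeats 92 (not base-8 3-happy)
503: 503 → 902 → 433 → 433  — repeats 433 (not base-8 3-happy)
80: 80 → 9 → 2 → 8 → 1  — reaches 1 (base-8 3-happy)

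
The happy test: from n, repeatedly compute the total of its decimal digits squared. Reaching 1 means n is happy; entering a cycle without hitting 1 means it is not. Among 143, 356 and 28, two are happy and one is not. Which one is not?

143: 143 → 26 → 40 → 16 → 37 → 58 → 89 → 145 → 42 → 20 → 4 → 16  — repeats 16 (not happy)
356: 356 → 70 → 49 → 97 → 130 → 10 → 1  — reaches 1 (happy)
28: 28 → 68 → 100 → 1  — reaches 1 (happy)

143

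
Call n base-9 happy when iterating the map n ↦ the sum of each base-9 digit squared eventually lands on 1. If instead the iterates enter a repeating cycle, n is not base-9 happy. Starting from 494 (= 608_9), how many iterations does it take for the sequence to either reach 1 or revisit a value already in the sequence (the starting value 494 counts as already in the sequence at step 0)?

494 = (6,0,8)_9 → 6² + 0² + 8² = 36 + 0 + 64 = 100
100 = (1,2,1)_9 → 1² + 2² + 1² = 1 + 4 + 1 = 6
6 = (6)_9 → 6² = 36
36 = (4,0)_9 → 4² + 0² = 16 + 0 = 16
16 = (1,7)_9 → 1² + 7² = 1 + 49 = 50
50 = (5,5)_9 → 5² + 5² = 25 + 25 = 50  — 50 repeats.
That took 6 steps.

6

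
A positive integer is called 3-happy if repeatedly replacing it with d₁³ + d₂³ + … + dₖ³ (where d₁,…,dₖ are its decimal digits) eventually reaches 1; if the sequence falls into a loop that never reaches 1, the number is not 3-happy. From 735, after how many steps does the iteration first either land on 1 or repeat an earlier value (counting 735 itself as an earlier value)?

735 → 7³ + 3³ + 5³ = 343 + 27 + 125 = 495
495 → 4³ + 9³ + 5³ = 64 + 729 + 125 = 918
918 → 9³ + 1³ + 8³ = 729 + 1 + 512 = 1242
1242 → 1³ + 2³ + 4³ + 2³ = 1 + 8 + 64 + 8 = 81
81 → 8³ + 1³ = 512 + 1 = 513
513 → 5³ + 1³ + 3³ = 125 + 1 + 27 = 153
153 → 1³ + 5³ + 3³ = 1 + 125 + 27 = 153  — 153 repeats.
That took 7 steps.

7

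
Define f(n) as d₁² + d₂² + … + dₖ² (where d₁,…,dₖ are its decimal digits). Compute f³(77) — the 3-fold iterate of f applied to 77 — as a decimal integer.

42

77 → 7² + 7² = 49 + 49 = 98
98 → 9² + 8² = 81 + 64 = 145
145 → 1² + 4² + 5² = 1 + 16 + 25 = 42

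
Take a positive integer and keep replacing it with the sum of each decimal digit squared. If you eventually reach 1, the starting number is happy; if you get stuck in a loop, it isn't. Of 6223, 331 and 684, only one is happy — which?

331

6223: 6223 → 53 → 34 → 25 → 29 → 85 → 89 → 145 → 42 → 20 → 4 → 16 → 37 → 58 → 89  — repeats 89 (not happy)
331: 331 → 19 → 82 → 68 → 100 → 1  — reaches 1 (happy)
684: 684 → 116 → 38 → 73 → 58 → 89 → 145 → 42 → 20 → 4 → 16 → 37 → 58  — repeats 58 (not happy)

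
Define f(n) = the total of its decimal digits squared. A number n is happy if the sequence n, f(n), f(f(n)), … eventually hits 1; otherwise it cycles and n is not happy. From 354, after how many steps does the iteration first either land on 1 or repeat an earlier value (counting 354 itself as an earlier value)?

354 → 50
50 → 25
25 → 29
29 → 85
85 → 89
89 → 145
145 → 42
42 → 20
20 → 4
4 → 16
16 → 37
37 → 58
58 → 89  — 89 repeats.
That took 13 steps.

13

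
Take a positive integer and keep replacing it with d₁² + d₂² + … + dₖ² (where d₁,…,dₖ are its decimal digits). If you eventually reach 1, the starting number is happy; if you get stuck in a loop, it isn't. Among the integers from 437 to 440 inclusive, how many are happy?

1

437: 437 → 74 → 65 → 61 → 37 → 58 → 89 → 145 → 42 → 20 → 4 → 16 → 37  (repeats 37)
438: 438 → 89 → 145 → 42 → 20 → 4 → 16 → 37 → 58 → 89  (repeats 89)
439: 439 → 106 → 37 → 58 → 89 → 145 → 42 → 20 → 4 → 16 → 37  (repeats 37)
440: 440 → 32 → 13 → 10 → 1  (reaches 1)
happy: 440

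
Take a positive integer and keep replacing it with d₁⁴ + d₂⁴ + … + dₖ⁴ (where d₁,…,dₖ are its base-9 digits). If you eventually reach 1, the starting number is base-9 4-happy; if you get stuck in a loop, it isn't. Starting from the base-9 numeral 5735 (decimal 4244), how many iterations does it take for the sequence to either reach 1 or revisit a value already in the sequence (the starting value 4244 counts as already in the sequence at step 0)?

15

4244 = (5,7,3,5)_9 → 3732
3732 = (5,1,0,6)_9 → 1922
1922 = (2,5,6,5)_9 → 2562
2562 = (3,4,5,6)_9 → 2258
2258 = (3,0,7,8)_9 → 6578
6578 = (1,0,0,1,8)_9 → 4098
4098 = (5,5,5,3)_9 → 1956
1956 = (2,6,1,3)_9 → 1394
1394 = (1,8,1,8)_9 → 8194
8194 = (1,2,2,1,4)_9 → 290
290 = (3,5,2)_9 → 722
722 = (8,8,2)_9 → 8208
8208 = (1,2,2,3,0)_9 → 114
114 = (1,3,6)_9 → 1378
1378 = (1,8,0,1)_9 → 4098  — 4098 repeats.
That took 15 steps.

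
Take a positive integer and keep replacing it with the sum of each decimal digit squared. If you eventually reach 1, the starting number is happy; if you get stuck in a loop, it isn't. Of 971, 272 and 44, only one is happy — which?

971: 971 → 131 → 11 → 2 → 4 → 16 → 37 → 58 → 89 → 145 → 42 → 20 → 4  — repeats 4 (not happy)
272: 272 → 57 → 74 → 65 → 61 → 37 → 58 → 89 → 145 → 42 → 20 → 4 → 16 → 37  — repeats 37 (not happy)
44: 44 → 32 → 13 → 10 → 1  — reaches 1 (happy)

44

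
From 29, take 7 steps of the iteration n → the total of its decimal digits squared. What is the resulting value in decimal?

16

29 → 85
85 → 89
89 → 145
145 → 42
42 → 20
20 → 4
4 → 16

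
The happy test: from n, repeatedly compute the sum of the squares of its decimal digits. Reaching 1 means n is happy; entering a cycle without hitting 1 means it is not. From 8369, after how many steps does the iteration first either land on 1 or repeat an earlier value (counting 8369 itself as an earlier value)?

5

8369 → 8² + 3² + 6² + 9² = 64 + 9 + 36 + 81 = 190
190 → 1² + 9² + 0² = 1 + 81 + 0 = 82
82 → 8² + 2² = 64 + 4 = 68
68 → 6² + 8² = 36 + 64 = 100
100 → 1² + 0² + 0² = 1 + 0 + 0 = 1  — reached 1.
That took 5 steps.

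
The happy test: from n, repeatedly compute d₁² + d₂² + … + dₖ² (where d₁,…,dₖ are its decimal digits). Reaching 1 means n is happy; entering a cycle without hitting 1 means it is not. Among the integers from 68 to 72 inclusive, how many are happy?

2

68: 68 → 100 → 1  (reaches 1)
69: 69 → 117 → 51 → 26 → 40 → 16 → 37 → 58 → 89 → 145 → 42 → 20 → 4 → 16  (repeats 16)
70: 70 → 49 → 97 → 130 → 10 → 1  (reaches 1)
71: 71 → 50 → 25 → 29 → 85 → 89 → 145 → 42 → 20 → 4 → 16 → 37 → 58 → 89  (repeats 89)
72: 72 → 53 → 34 → 25 → 29 → 85 → 89 → 145 → 42 → 20 → 4 → 16 → 37 → 58 → 89  (repeats 89)
happy: 68, 70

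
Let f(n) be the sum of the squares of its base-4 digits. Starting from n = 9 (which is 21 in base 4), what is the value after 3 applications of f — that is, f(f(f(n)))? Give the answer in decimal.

4

9 = (2,1)_4 → 2² + 1² = 4 + 1 = 5
5 = (1,1)_4 → 1² + 1² = 1 + 1 = 2
2 = (2)_4 → 2² = 4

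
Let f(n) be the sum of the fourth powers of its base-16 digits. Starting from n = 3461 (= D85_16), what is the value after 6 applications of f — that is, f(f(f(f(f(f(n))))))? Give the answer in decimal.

1

3461 = (13,8,5)_16 → 13⁴ + 8⁴ + 5⁴ = 28561 + 4096 + 625 = 33282
33282 = (8,2,0,2)_16 → 8⁴ + 2⁴ + 0⁴ + 2⁴ = 4096 + 16 + 0 + 16 = 4128
4128 = (1,0,2,0)_16 → 1⁴ + 0⁴ + 2⁴ + 0⁴ = 1 + 0 + 16 + 0 = 17
17 = (1,1)_16 → 1⁴ + 1⁴ = 1 + 1 = 2
2 = (2)_16 → 2⁴ = 16
16 = (1,0)_16 → 1⁴ + 0⁴ = 1 + 0 = 1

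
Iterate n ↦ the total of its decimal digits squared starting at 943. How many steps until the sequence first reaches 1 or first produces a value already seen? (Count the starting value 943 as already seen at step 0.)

10

943 → 9² + 4² + 3² = 106
106 → 1² + 0² + 6² = 37
37 → 3² + 7² = 58
58 → 5² + 8² = 89
89 → 8² + 9² = 145
145 → 1² + 4² + 5² = 42
42 → 4² + 2² = 20
20 → 2² + 0² = 4
4 → 4² = 16
16 → 1² + 6² = 37  — 37 repeats.
That took 10 steps.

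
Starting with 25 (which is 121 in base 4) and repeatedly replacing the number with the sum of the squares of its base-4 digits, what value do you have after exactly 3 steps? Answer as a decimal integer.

25 = (1,2,1)_4 → 6
6 = (1,2)_4 → 5
5 = (1,1)_4 → 2

2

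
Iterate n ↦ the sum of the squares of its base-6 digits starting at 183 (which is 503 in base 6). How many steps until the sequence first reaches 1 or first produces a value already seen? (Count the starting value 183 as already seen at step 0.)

10

183 = (5,0,3)_6 → 34
34 = (5,4)_6 → 41
41 = (1,0,5)_6 → 26
26 = (4,2)_6 → 20
20 = (3,2)_6 → 13
13 = (2,1)_6 → 5
5 = (5)_6 → 25
25 = (4,1)_6 → 17
17 = (2,5)_6 → 29
29 = (4,5)_6 → 41  — 41 repeats.
That took 10 steps.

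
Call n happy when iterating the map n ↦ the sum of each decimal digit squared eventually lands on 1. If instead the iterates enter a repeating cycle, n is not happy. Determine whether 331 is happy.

happy

331 → 19
19 → 82
82 → 68
68 → 100
100 → 1  — reached 1.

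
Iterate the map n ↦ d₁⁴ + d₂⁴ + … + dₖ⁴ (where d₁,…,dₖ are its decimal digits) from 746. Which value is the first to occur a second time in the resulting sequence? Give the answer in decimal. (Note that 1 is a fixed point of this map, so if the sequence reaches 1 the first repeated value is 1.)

746 → 7⁴ + 4⁴ + 6⁴ = 3953
3953 → 3⁴ + 9⁴ + 5⁴ + 3⁴ = 7348
7348 → 7⁴ + 3⁴ + 4⁴ + 8⁴ = 6834
6834 → 6⁴ + 8⁴ + 3⁴ + 4⁴ = 5729
5729 → 5⁴ + 7⁴ + 2⁴ + 9⁴ = 9603
9603 → 9⁴ + 6⁴ + 0⁴ + 3⁴ = 7938
7938 → 7⁴ + 9⁴ + 3⁴ + 8⁴ = 13139
13139 → 1⁴ + 3⁴ + 1⁴ + 3⁴ + 9⁴ = 6725
6725 → 6⁴ + 7⁴ + 2⁴ + 5⁴ = 4338
4338 → 4⁴ + 3⁴ + 3⁴ + 8⁴ = 4514
4514 → 4⁴ + 5⁴ + 1⁴ + 4⁴ = 1138
1138 → 1⁴ + 1⁴ + 3⁴ + 8⁴ = 4179
4179 → 4⁴ + 1⁴ + 7⁴ + 9⁴ = 9219
9219 → 9⁴ + 2⁴ + 1⁴ + 9⁴ = 13139  — 13139 already appeared earlier.

13139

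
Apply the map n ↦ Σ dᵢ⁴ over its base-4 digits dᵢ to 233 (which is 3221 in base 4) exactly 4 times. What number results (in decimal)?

233 = (3,2,2,1)_4 → 3⁴ + 2⁴ + 2⁴ + 1⁴ = 114
114 = (1,3,0,2)_4 → 1⁴ + 3⁴ + 0⁴ + 2⁴ = 98
98 = (1,2,0,2)_4 → 1⁴ + 2⁴ + 0⁴ + 2⁴ = 33
33 = (2,0,1)_4 → 2⁴ + 0⁴ + 1⁴ = 17

17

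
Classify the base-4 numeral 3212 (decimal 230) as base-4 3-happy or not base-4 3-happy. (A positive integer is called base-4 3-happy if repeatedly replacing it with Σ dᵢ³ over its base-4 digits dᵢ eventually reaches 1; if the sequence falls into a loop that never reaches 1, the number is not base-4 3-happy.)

not base-4 3-happy

230 = (3,2,1,2)_4 → 3³ + 2³ + 1³ + 2³ = 27 + 8 + 1 + 8 = 44
44 = (2,3,0)_4 → 2³ + 3³ + 0³ = 8 + 27 + 0 = 35
35 = (2,0,3)_4 → 2³ + 0³ + 3³ = 8 + 0 + 27 = 35  — 35 already seen; the sequence cycles without reaching 1.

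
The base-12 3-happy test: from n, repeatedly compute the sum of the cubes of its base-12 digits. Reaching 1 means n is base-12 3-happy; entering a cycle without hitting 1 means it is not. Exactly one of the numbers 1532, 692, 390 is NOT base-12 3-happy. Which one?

1532

1532: 1532 → 1855 → 1344 → 793 → 342 → 288 → 8 → 512 → 755 → 1464 → 1008 → 343 → 415 → 1351 → 1136 → 1855  — repeats 1855 (not base-12 3-happy)
692: 692 → 1305 → 1458 → 1217 → 762 → 368 → 736 → 190 → 1028 → 856 → 1520 → 1728 → 1  — reaches 1 (base-12 3-happy)
390: 390 → 736 → 190 → 1028 → 856 → 1520 → 1728 → 1  — reaches 1 (base-12 3-happy)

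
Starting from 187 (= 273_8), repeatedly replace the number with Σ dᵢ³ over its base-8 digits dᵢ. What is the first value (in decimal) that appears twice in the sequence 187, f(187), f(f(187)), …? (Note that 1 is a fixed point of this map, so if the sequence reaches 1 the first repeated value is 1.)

476

187 = (2,7,3)_8 → 2³ + 7³ + 3³ = 8 + 343 + 27 = 378
378 = (5,7,2)_8 → 5³ + 7³ + 2³ = 125 + 343 + 8 = 476
476 = (7,3,4)_8 → 7³ + 3³ + 4³ = 343 + 27 + 64 = 434
434 = (6,6,2)_8 → 6³ + 6³ + 2³ = 216 + 216 + 8 = 440
440 = (6,7,0)_8 → 6³ + 7³ + 0³ = 216 + 343 + 0 = 559
559 = (1,0,5,7)_8 → 1³ + 0³ + 5³ + 7³ = 1 + 0 + 125 + 343 = 469
469 = (7,2,5)_8 → 7³ + 2³ + 5³ = 343 + 8 + 125 = 476  — 476 already appeared earlier.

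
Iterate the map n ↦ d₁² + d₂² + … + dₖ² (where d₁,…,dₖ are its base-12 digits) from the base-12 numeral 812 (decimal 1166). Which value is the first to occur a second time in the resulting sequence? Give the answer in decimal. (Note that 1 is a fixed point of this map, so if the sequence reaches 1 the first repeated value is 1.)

1166 = (8,1,2)_12 → 8² + 1² + 2² = 69
69 = (5,9)_12 → 5² + 9² = 106
106 = (8,10)_12 → 8² + 10² = 164
164 = (1,1,8)_12 → 1² + 1² + 8² = 66
66 = (5,6)_12 → 5² + 6² = 61
61 = (5,1)_12 → 5² + 1² = 26
26 = (2,2)_12 → 2² + 2² = 8
8 = (8)_12 → 8² = 64
64 = (5,4)_12 → 5² + 4² = 41
41 = (3,5)_12 → 3² + 5² = 34
34 = (2,10)_12 → 2² + 10² = 104
104 = (8,8)_12 → 8² + 8² = 128
128 = (10,8)_12 → 10² + 8² = 164  — 164 already appeared earlier.

164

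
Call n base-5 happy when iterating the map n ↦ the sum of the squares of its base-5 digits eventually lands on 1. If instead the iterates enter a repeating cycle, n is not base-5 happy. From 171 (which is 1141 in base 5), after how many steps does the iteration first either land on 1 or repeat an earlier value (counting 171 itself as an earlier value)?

3

171 = (1,1,4,1)_5 → 1² + 1² + 4² + 1² = 1 + 1 + 16 + 1 = 19
19 = (3,4)_5 → 3² + 4² = 9 + 16 = 25
25 = (1,0,0)_5 → 1² + 0² + 0² = 1 + 0 + 0 = 1  — reached 1.
That took 3 steps.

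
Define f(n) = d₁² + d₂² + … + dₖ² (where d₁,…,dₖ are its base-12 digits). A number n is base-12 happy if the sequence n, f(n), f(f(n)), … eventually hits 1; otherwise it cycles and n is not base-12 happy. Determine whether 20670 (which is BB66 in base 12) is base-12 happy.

base-12 happy

20670 = (11,11,6,6)_12 → 11² + 11² + 6² + 6² = 314
314 = (2,2,2)_12 → 2² + 2² + 2² = 12
12 = (1,0)_12 → 1² + 0² = 1  — reached 1.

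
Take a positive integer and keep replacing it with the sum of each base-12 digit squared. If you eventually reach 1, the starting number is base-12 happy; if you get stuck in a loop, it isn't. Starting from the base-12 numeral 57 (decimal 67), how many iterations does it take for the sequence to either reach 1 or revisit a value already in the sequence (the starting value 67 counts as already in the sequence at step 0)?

5

67 = (5,7)_12 → 74
74 = (6,2)_12 → 40
40 = (3,4)_12 → 25
25 = (2,1)_12 → 5
5 = (5)_12 → 25  — 25 repeats.
That took 5 steps.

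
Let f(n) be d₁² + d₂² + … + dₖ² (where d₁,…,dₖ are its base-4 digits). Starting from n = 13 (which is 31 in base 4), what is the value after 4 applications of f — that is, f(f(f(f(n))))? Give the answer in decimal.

1

13 = (3,1)_4 → 3² + 1² = 9 + 1 = 10
10 = (2,2)_4 → 2² + 2² = 4 + 4 = 8
8 = (2,0)_4 → 2² + 0² = 4 + 0 = 4
4 = (1,0)_4 → 1² + 0² = 1 + 0 = 1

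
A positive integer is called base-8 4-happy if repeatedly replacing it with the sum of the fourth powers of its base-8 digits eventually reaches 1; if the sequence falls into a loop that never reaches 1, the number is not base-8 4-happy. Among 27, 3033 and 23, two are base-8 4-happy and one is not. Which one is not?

3033

27: 27 → 162 → 288 → 512 → 1  — reaches 1 (base-8 4-happy)
3033: 3033 → 3108 → 1808 → 353 → 882 → 1938 → 1409 → 1313 → 529 → 18 → 32 → 256 → 256  — repeats 256 (not base-8 4-happy)
23: 23 → 2417 → 2178 → 288 → 512 → 1  — reaches 1 (base-8 4-happy)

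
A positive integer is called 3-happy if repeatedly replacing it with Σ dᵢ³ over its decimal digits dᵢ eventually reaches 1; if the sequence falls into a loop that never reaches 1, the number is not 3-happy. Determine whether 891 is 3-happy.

891 → 8³ + 9³ + 1³ = 1242
1242 → 1³ + 2³ + 4³ + 2³ = 81
81 → 8³ + 1³ = 513
513 → 5³ + 1³ + 3³ = 153
153 → 1³ + 5³ + 3³ = 153  — 153 already seen; the sequence cycles without reaching 1.

not 3-happy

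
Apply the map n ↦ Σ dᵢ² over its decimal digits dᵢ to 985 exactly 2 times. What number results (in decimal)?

985 → 9² + 8² + 5² = 81 + 64 + 25 = 170
170 → 1² + 7² + 0² = 1 + 49 + 0 = 50

50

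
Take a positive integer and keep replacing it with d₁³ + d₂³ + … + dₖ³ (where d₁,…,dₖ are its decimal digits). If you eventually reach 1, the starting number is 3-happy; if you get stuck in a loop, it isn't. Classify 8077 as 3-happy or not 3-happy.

8077 → 8³ + 0³ + 7³ + 7³ = 512 + 0 + 343 + 343 = 1198
1198 → 1³ + 1³ + 9³ + 8³ = 1 + 1 + 729 + 512 = 1243
1243 → 1³ + 2³ + 4³ + 3³ = 1 + 8 + 64 + 27 = 100
100 → 1³ + 0³ + 0³ = 1 + 0 + 0 = 1  — reached 1.

3-happy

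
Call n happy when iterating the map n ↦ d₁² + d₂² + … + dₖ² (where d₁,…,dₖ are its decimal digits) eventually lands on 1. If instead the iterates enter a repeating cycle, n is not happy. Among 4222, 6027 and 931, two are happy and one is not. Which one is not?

4222: 4222 → 28 → 68 → 100 → 1  — reaches 1 (happy)
6027: 6027 → 89 → 145 → 42 → 20 → 4 → 16 → 37 → 58 → 89  — repeats 89 (not happy)
931: 931 → 91 → 82 → 68 → 100 → 1  — reaches 1 (happy)

6027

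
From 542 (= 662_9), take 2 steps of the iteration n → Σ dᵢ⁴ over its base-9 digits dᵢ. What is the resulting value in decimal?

542 = (6,6,2)_9 → 6⁴ + 6⁴ + 2⁴ = 2608
2608 = (3,5,1,7)_9 → 3⁴ + 5⁴ + 1⁴ + 7⁴ = 3108

3108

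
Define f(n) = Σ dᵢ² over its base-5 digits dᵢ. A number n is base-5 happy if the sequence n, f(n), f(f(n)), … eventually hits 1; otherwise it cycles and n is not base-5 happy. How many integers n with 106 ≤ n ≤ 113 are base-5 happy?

106: 106 → 18 → 18  — not base-5 happy
107: 107 → 21 → 17 → 13 → 13  — not base-5 happy
108: 108 → 26 → 2 → 4 → 16 → 10 → 4  — not base-5 happy
109: 109 → 33 → 11 → 5 → 1  — base-5 happy
110: 110 → 20 → 16 → 10 → 4 → 16  — not base-5 happy
111: 111 → 21 → 17 → 13 → 13  — not base-5 happy
112: 112 → 24 → 32 → 6 → 2 → 4 → 16 → 10 → 4  — not base-5 happy
113: 113 → 29 → 17 → 13 → 13  — not base-5 happy
base-5 happy: 109

1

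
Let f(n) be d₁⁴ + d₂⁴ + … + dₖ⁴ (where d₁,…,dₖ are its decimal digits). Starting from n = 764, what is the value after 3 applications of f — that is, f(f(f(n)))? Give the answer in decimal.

6834

764 → 7⁴ + 6⁴ + 4⁴ = 2401 + 1296 + 256 = 3953
3953 → 3⁴ + 9⁴ + 5⁴ + 3⁴ = 81 + 6561 + 625 + 81 = 7348
7348 → 7⁴ + 3⁴ + 4⁴ + 8⁴ = 2401 + 81 + 256 + 4096 = 6834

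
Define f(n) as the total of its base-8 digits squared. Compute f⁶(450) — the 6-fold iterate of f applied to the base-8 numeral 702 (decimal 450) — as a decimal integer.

32

450 = (7,0,2)_8 → 7² + 0² + 2² = 53
53 = (6,5)_8 → 6² + 5² = 61
61 = (7,5)_8 → 7² + 5² = 74
74 = (1,1,2)_8 → 1² + 1² + 2² = 6
6 = (6)_8 → 6² = 36
36 = (4,4)_8 → 4² + 4² = 32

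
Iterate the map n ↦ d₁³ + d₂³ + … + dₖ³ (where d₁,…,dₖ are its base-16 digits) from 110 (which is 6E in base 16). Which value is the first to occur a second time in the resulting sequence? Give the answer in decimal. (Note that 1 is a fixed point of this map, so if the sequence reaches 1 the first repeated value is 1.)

110 = (6,14)_16 → 6³ + 14³ = 216 + 2744 = 2960
2960 = (11,9,0)_16 → 11³ + 9³ + 0³ = 1331 + 729 + 0 = 2060
2060 = (8,0,12)_16 → 8³ + 0³ + 12³ = 512 + 0 + 1728 = 2240
2240 = (8,12,0)_16 → 8³ + 12³ + 0³ = 512 + 1728 + 0 = 2240  — 2240 already appeared earlier.

2240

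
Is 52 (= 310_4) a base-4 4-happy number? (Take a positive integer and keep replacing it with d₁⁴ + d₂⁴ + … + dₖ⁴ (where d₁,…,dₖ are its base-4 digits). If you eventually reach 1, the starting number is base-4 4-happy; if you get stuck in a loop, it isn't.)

base-4 4-happy

52 = (3,1,0)_4 → 3⁴ + 1⁴ + 0⁴ = 81 + 1 + 0 = 82
82 = (1,1,0,2)_4 → 1⁴ + 1⁴ + 0⁴ + 2⁴ = 1 + 1 + 0 + 16 = 18
18 = (1,0,2)_4 → 1⁴ + 0⁴ + 2⁴ = 1 + 0 + 16 = 17
17 = (1,0,1)_4 → 1⁴ + 0⁴ + 1⁴ = 1 + 0 + 1 = 2
2 = (2)_4 → 2⁴ = 16
16 = (1,0,0)_4 → 1⁴ + 0⁴ + 0⁴ = 1 + 0 + 0 = 1  — reached 1.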